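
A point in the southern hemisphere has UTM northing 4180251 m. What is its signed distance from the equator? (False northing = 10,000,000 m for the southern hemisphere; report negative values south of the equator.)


For southern: actual = 4180251 - 10000000 = -5819749 m

-5819749 m


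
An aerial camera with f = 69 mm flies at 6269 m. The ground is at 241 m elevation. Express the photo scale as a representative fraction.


scale = f / (H - h) = 69 mm / 6028 m = 69 / 6028000 = 1:87362

1:87362


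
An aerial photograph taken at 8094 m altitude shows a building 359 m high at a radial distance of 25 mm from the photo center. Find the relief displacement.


d = h * r / H = 359 * 25 / 8094 = 1.11 mm

1.11 mm


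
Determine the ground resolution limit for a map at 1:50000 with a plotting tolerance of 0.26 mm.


ground = 0.26 mm * 50000 / 1000 = 13.0 m

13.0 m


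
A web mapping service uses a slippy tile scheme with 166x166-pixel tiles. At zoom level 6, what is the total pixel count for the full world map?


tiles per axis = 2^6 = 64
total tiles = 64^2 = 4096
pixels per axis = 64 * 166 = 10624
total pixels = 10624^2 = 112869376

112869376 pixels


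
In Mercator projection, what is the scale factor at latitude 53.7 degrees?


SF = 1 / cos(53.7) = 1 / 0.592013 = 1.689

1.689


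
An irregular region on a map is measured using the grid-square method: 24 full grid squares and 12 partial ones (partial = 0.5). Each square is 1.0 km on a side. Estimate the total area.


effective squares = 24 + 12 * 0.5 = 30.0
area = 30.0 * 1.0 = 30.0 km^2

30.0 km^2


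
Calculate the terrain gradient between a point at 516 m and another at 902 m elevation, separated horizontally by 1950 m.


gradient = (902 - 516) / 1950 = 386 / 1950 = 0.1979

0.1979


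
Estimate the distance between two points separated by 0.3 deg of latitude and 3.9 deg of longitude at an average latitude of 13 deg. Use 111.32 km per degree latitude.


dlat_km = 0.3 * 111.32 = 33.396
dlon_km = 3.9 * 111.32 * cos(13) ≈ 423.021
dist = sqrt(33.396^2 + 423.021^2) ≈ 424.3 km

424.3 km


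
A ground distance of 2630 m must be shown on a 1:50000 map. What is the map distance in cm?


map_cm = 2630 * 100 / 50000 = 5.26 cm

5.26 cm


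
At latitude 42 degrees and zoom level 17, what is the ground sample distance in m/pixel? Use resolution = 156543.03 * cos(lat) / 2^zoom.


res = 156543.03 * cos(42) / 2^17 = 156543.03 * 0.74314483 / 131072 = 0.89 m/pixel

0.89 m/pixel


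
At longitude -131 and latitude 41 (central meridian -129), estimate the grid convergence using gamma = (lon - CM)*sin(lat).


gamma = (-131 - -129) * sin(41) = -2 * 0.656059 = -1.312 degrees

-1.312 degrees


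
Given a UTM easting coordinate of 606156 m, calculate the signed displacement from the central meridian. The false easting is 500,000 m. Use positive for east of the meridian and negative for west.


displacement = 606156 - 500000 = 106156 m

106156 m


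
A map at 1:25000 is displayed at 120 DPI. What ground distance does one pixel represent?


pixel_cm = 2.54 / 120 ≈ 0.021167 cm
ground = pixel_cm * 25000 / 100 = 2.54 * 25000 / (120 * 100) = 63500 / 12000 ≈ 5.29 m

5.29 m


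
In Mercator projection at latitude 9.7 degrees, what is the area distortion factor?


area_distortion = 1/cos^2(9.7) = 1.029

1.029


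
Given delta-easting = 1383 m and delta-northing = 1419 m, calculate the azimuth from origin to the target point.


az = atan2(1383, 1419) = 44.3 deg
adjusted to 0-360: 44.3 degrees

44.3 degrees


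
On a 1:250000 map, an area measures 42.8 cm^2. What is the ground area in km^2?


ground_area = 42.8 * (250000/100)^2 = 267500000.0 m^2 = 267.5 km^2

267.5 km^2


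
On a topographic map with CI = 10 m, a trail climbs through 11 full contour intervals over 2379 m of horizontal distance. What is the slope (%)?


elevation change = 11 * 10 = 110 m
slope = 110 / 2379 * 100 = 4.6%

4.6%


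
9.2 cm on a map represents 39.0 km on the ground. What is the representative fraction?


ground = 39.0 km = 3900000 cm; RF denominator = ground / map = 3900000 / 9.2 ≈ 423913; RF = 1:423913

1:423913


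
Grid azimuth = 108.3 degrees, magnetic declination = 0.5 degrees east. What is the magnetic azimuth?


magnetic azimuth = grid azimuth - declination (east +ve)
mag_az = 108.3 - 0.5 = 107.8 degrees

107.8 degrees


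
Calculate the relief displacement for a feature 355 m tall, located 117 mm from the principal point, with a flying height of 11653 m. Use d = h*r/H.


d = h * r / H = 355 * 117 / 11653 = 3.56 mm

3.56 mm


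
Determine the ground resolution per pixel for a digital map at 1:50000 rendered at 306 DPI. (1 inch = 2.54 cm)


pixel_cm = 2.54 / 306 ≈ 0.008301 cm
ground = pixel_cm * 50000 / 100 = 2.54 * 50000 / (306 * 100) = 127000 / 30600 ≈ 4.15 m

4.15 m


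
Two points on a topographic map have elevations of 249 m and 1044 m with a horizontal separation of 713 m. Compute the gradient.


gradient = (1044 - 249) / 713 = 795 / 713 = 1.115

1.115


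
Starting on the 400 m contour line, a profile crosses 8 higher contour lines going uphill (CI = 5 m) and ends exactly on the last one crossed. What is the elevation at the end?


elevation = 400 + 8 * 5 = 440 m

440 m


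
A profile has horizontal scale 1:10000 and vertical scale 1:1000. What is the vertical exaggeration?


VE = horizontal_scale / vertical_scale = 10000 / 1000 = 10.0

10.0x


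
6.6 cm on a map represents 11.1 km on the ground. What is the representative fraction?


ground = 11.1 km = 1110000 cm; RF denominator = ground / map = 1110000 / 6.6 ≈ 168182; RF = 1:168182

1:168182


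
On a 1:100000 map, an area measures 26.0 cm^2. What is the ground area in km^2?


ground_area = 26.0 * (100000/100)^2 = 26000000.0 m^2 = 26.0 km^2

26.0 km^2


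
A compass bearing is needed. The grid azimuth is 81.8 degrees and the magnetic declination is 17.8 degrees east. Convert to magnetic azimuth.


magnetic azimuth = grid azimuth - declination (east +ve)
mag_az = 81.8 - 17.8 = 64.0 degrees

64.0 degrees


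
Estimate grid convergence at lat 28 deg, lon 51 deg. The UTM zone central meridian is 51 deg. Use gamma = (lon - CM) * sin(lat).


gamma = (51 - 51) * sin(28) = 0 * 0.469472 = 0.0 degrees

0.0 degrees


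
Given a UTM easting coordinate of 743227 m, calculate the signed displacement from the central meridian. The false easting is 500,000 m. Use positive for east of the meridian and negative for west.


displacement = 743227 - 500000 = 243227 m

243227 m


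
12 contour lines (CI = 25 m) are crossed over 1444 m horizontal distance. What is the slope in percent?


elevation change = 12 * 25 = 300 m
slope = 300 / 1444 * 100 = 20.8%

20.8%


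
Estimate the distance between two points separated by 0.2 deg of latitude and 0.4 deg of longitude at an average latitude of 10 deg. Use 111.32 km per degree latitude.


dlat_km = 0.2 * 111.32 = 22.264
dlon_km = 0.4 * 111.32 * cos(10) ≈ 43.852
dist = sqrt(22.264^2 + 43.852^2) ≈ 49.2 km

49.2 km


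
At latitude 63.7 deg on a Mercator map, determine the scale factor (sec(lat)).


SF = 1 / cos(63.7) = 1 / 0.443071 = 2.257

2.257


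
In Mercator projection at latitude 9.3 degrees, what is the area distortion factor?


area_distortion = 1/cos^2(9.3) = 1.027

1.027


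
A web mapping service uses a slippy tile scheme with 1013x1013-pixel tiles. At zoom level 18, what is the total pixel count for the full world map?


tiles per axis = 2^18 = 262144
total tiles = 262144^2 = 68719476736
pixels per axis = 262144 * 1013 = 265551872
total pixels = 265551872^2 = 70517796722704384

70517796722704384 pixels


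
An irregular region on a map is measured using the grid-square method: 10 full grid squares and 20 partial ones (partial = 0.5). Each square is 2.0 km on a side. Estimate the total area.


effective squares = 10 + 20 * 0.5 = 20.0
area = 20.0 * 4.0 = 80.0 km^2

80.0 km^2


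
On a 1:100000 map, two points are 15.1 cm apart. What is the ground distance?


ground = 15.1 cm * 100000 / 100 = 15100.0 m = 15.1 km

15.1 km


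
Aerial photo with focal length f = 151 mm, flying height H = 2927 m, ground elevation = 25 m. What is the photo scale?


scale = f / (H - h) = 151 mm / 2902 m = 151 / 2902000 = 1:19219

1:19219


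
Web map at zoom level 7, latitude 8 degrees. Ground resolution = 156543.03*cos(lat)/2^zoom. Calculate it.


res = 156543.03 * cos(8) / 2^7 = 156543.03 * 0.99026807 / 128 = 1211.09 m/pixel

1211.09 m/pixel


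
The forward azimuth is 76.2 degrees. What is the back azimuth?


back azimuth = (76.2 + 180) mod 360 = 256.2 degrees

256.2 degrees


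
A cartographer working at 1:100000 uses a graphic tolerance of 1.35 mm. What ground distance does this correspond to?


ground = 1.35 mm * 100000 / 1000 = 135.0 m

135.0 m


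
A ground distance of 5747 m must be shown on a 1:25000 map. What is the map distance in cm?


map_cm = 5747 * 100 / 25000 = 22.988 cm ≈ 22.99 cm

22.99 cm


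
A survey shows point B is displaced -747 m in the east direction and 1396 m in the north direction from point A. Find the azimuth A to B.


az = atan2(-747, 1396) = -28.2 deg
adjusted to 0-360: 331.8 degrees

331.8 degrees


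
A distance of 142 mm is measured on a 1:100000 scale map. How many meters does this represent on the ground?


ground = 142 mm * 100000 / 1000 = 14200.0 m

14200.0 m


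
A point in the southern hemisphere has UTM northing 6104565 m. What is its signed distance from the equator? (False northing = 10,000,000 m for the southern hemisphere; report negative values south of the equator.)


For southern: actual = 6104565 - 10000000 = -3895435 m

-3895435 m


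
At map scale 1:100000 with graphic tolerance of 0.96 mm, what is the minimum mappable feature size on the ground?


ground = 0.96 mm * 100000 / 1000 = 96.0 m

96.0 m


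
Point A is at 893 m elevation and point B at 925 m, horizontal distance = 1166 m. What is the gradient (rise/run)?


gradient = (925 - 893) / 1166 = 32 / 1166 = 0.0274

0.0274


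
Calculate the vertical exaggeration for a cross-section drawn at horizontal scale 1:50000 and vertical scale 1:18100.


VE = horizontal_scale / vertical_scale = 50000 / 18100 ≈ 2.8

2.8x


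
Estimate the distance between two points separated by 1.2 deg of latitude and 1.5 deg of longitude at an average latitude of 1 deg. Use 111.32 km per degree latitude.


dlat_km = 1.2 * 111.32 = 133.584
dlon_km = 1.5 * 111.32 * cos(1) ≈ 166.955
dist = sqrt(133.584^2 + 166.955^2) ≈ 213.8 km

213.8 km


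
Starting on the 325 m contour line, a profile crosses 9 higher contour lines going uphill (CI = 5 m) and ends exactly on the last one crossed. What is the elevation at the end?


elevation = 325 + 9 * 5 = 370 m

370 m


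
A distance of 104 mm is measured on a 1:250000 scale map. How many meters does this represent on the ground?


ground = 104 mm * 250000 / 1000 = 26000.0 m

26000.0 m


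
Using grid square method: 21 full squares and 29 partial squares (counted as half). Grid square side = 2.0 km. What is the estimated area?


effective squares = 21 + 29 * 0.5 = 35.5
area = 35.5 * 4.0 = 142.0 km^2

142.0 km^2


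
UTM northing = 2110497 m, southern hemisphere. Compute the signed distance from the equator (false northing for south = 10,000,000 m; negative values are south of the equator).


For southern: actual = 2110497 - 10000000 = -7889503 m

-7889503 m


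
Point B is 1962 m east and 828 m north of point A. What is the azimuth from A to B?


az = atan2(1962, 828) = 67.1 deg
adjusted to 0-360: 67.1 degrees

67.1 degrees


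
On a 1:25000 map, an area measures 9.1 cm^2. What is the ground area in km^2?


ground_area = 9.1 * (25000/100)^2 = 568750.0 m^2 = 0.56875 km^2 ≈ 0.569 km^2

0.569 km^2


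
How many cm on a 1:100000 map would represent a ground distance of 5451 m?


map_cm = 5451 * 100 / 100000 = 5.451 cm ≈ 5.45 cm

5.45 cm


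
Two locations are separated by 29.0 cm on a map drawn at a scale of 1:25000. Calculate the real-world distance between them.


ground = 29.0 cm * 25000 / 100 = 7250.0 m = 7.25 km

7.25 km


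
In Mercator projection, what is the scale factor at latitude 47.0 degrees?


SF = 1 / cos(47.0) = 1 / 0.681998 = 1.466

1.466


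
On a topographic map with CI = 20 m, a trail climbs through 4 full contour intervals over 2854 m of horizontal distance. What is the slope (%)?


elevation change = 4 * 20 = 80 m
slope = 80 / 2854 * 100 = 2.8%

2.8%


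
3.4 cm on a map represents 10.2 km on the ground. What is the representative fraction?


ground = 10.2 km = 1020000 cm; RF denominator = ground / map = 1020000 / 3.4 = 300000; RF = 1:300000

1:300000


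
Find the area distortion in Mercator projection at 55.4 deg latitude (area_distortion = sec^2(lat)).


area_distortion = 1/cos^2(55.4) = 3.101

3.101


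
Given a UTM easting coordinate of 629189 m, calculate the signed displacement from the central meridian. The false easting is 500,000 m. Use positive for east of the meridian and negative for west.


displacement = 629189 - 500000 = 129189 m

129189 m


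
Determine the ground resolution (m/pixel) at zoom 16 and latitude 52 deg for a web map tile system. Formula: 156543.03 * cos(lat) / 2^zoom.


res = 156543.03 * cos(52) / 2^16 = 156543.03 * 0.61566148 / 65536 = 1.47 m/pixel

1.47 m/pixel


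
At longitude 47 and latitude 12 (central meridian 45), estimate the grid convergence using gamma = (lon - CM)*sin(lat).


gamma = (47 - 45) * sin(12) = 2 * 0.207912 = 0.416 degrees

0.416 degrees


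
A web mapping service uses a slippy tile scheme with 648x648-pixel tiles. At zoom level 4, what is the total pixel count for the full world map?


tiles per axis = 2^4 = 16
total tiles = 16^2 = 256
pixels per axis = 16 * 648 = 10368
total pixels = 10368^2 = 107495424

107495424 pixels


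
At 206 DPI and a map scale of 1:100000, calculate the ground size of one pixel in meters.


pixel_cm = 2.54 / 206 ≈ 0.01233 cm
ground = pixel_cm * 100000 / 100 = 2.54 * 100000 / (206 * 100) = 254000 / 20600 ≈ 12.33 m

12.33 m


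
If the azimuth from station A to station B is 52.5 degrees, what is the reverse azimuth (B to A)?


back azimuth = (52.5 + 180) mod 360 = 232.5 degrees

232.5 degrees


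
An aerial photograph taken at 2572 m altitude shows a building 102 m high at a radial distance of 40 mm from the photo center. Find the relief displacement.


d = h * r / H = 102 * 40 / 2572 = 1.59 mm

1.59 mm


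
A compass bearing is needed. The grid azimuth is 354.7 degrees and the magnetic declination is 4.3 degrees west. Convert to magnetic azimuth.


magnetic azimuth = grid azimuth - declination (east +ve)
mag_az = 354.7 - -4.3 = 359.0 degrees

359.0 degrees


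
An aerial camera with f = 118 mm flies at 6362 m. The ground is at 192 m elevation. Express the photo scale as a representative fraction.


scale = f / (H - h) = 118 mm / 6170 m = 118 / 6170000 = 1:52288

1:52288


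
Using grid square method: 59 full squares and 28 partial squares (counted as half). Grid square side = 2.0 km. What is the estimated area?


effective squares = 59 + 28 * 0.5 = 73.0
area = 73.0 * 4.0 = 292.0 km^2

292.0 km^2


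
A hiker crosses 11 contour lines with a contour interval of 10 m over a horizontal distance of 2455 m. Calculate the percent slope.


elevation change = 11 * 10 = 110 m
slope = 110 / 2455 * 100 = 4.5%

4.5%


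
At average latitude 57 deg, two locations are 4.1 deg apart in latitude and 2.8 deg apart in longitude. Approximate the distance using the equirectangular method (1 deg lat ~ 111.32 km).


dlat_km = 4.1 * 111.32 = 456.412
dlon_km = 2.8 * 111.32 * cos(57) ≈ 169.762
dist = sqrt(456.412^2 + 169.762^2) ≈ 487.0 km

487.0 km


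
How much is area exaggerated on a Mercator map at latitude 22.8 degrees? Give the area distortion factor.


area_distortion = 1/cos^2(22.8) = 1.177

1.177


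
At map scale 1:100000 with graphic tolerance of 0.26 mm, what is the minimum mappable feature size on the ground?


ground = 0.26 mm * 100000 / 1000 = 26.0 m

26.0 m


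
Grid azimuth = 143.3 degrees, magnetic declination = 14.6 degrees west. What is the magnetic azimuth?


magnetic azimuth = grid azimuth - declination (east +ve)
mag_az = 143.3 - -14.6 = 157.9 degrees

157.9 degrees


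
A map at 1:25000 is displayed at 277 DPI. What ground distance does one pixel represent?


pixel_cm = 2.54 / 277 ≈ 0.00917 cm
ground = pixel_cm * 25000 / 100 = 2.54 * 25000 / (277 * 100) = 63500 / 27700 ≈ 2.29 m

2.29 m


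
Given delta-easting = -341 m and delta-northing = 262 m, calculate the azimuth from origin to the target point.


az = atan2(-341, 262) = -52.5 deg
adjusted to 0-360: 307.5 degrees

307.5 degrees


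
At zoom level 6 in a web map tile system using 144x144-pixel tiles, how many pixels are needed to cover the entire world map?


tiles per axis = 2^6 = 64
total tiles = 64^2 = 4096
pixels per axis = 64 * 144 = 9216
total pixels = 9216^2 = 84934656

84934656 pixels


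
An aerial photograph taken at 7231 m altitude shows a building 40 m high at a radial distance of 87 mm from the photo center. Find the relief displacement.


d = h * r / H = 40 * 87 / 7231 = 0.48 mm

0.48 mm


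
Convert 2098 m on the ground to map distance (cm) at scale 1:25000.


map_cm = 2098 * 100 / 25000 = 8.392 cm ≈ 8.39 cm

8.39 cm


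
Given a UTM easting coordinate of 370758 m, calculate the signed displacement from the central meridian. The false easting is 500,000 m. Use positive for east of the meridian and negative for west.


displacement = 370758 - 500000 = -129242 m

-129242 m


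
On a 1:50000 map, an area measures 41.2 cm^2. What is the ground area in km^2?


ground_area = 41.2 * (50000/100)^2 = 10300000.0 m^2 = 10.3 km^2

10.3 km^2


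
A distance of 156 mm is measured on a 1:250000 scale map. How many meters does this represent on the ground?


ground = 156 mm * 250000 / 1000 = 39000.0 m

39000.0 m


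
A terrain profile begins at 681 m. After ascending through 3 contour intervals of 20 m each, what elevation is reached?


elevation = 681 + 3 * 20 = 741 m

741 m


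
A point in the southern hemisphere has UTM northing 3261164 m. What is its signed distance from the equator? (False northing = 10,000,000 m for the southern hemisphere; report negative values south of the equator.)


For southern: actual = 3261164 - 10000000 = -6738836 m

-6738836 m


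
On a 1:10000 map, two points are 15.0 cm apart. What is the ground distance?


ground = 15.0 cm * 10000 / 100 = 1500.0 m = 1.5 km

1.5 km


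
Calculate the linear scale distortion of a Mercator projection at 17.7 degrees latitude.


SF = 1 / cos(17.7) = 1 / 0.952661 = 1.05

1.05


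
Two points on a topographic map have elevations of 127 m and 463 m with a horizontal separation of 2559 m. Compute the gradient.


gradient = (463 - 127) / 2559 = 336 / 2559 = 0.1313

0.1313


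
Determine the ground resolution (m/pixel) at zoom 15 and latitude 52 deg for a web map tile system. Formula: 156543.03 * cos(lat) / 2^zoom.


res = 156543.03 * cos(52) / 2^15 = 156543.03 * 0.61566148 / 32768 = 2.94 m/pixel

2.94 m/pixel


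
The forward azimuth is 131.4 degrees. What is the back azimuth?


back azimuth = (131.4 + 180) mod 360 = 311.4 degrees

311.4 degrees


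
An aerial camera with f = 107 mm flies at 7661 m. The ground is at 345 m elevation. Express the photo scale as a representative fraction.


scale = f / (H - h) = 107 mm / 7316 m = 107 / 7316000 = 1:68374

1:68374


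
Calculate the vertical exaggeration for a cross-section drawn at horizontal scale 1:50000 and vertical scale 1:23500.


VE = horizontal_scale / vertical_scale = 50000 / 23500 ≈ 2.1

2.1x


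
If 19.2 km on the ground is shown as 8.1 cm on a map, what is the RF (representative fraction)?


ground = 19.2 km = 1920000 cm; RF denominator = ground / map = 1920000 / 8.1 ≈ 237037; RF = 1:237037

1:237037


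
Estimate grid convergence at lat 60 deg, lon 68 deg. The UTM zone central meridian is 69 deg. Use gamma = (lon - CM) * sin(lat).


gamma = (68 - 69) * sin(60) = -1 * 0.866025 = -0.866 degrees

-0.866 degrees


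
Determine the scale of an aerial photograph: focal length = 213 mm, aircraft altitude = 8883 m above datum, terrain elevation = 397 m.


scale = f / (H - h) = 213 mm / 8486 m = 213 / 8486000 = 1:39840

1:39840


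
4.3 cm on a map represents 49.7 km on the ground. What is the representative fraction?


ground = 49.7 km = 4970000 cm; RF denominator = ground / map = 4970000 / 4.3 ≈ 1155814; RF = 1:1155814

1:1155814


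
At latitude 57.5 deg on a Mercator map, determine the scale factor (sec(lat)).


SF = 1 / cos(57.5) = 1 / 0.5373 = 1.861

1.861


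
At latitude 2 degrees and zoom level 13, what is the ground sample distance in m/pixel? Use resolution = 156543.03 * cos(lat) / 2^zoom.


res = 156543.03 * cos(2) / 2^13 = 156543.03 * 0.99939083 / 8192 = 19.1 m/pixel

19.1 m/pixel


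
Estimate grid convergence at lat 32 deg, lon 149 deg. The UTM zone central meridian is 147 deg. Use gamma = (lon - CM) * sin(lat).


gamma = (149 - 147) * sin(32) = 2 * 0.529919 = 1.06 degrees

1.06 degrees


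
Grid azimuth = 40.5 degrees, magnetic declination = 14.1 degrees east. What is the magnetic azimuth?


magnetic azimuth = grid azimuth - declination (east +ve)
mag_az = 40.5 - 14.1 = 26.4 degrees

26.4 degrees


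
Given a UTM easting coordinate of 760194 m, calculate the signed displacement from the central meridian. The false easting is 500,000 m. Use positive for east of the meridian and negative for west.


displacement = 760194 - 500000 = 260194 m

260194 m


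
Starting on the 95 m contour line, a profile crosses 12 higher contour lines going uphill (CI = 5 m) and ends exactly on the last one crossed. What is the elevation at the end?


elevation = 95 + 12 * 5 = 155 m

155 m


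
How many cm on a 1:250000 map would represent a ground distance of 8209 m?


map_cm = 8209 * 100 / 250000 = 3.2836 cm ≈ 3.28 cm

3.28 cm


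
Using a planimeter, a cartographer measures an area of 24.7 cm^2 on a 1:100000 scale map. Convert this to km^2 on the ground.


ground_area = 24.7 * (100000/100)^2 = 24700000.0 m^2 = 24.7 km^2

24.7 km^2


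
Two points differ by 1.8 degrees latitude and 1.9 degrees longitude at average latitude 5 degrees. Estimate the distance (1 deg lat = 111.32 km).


dlat_km = 1.8 * 111.32 = 200.376
dlon_km = 1.9 * 111.32 * cos(5) ≈ 210.703
dist = sqrt(200.376^2 + 210.703^2) ≈ 290.8 km

290.8 km


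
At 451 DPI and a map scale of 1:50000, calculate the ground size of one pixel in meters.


pixel_cm = 2.54 / 451 ≈ 0.005632 cm
ground = pixel_cm * 50000 / 100 = 2.54 * 50000 / (451 * 100) = 127000 / 45100 ≈ 2.82 m

2.82 m


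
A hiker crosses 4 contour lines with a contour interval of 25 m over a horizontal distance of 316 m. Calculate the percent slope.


elevation change = 4 * 25 = 100 m
slope = 100 / 316 * 100 = 31.6%

31.6%


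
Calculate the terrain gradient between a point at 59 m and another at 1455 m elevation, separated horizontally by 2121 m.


gradient = (1455 - 59) / 2121 = 1396 / 2121 = 0.6582

0.6582


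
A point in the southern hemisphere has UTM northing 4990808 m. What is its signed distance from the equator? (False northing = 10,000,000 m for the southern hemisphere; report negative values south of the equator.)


For southern: actual = 4990808 - 10000000 = -5009192 m

-5009192 m


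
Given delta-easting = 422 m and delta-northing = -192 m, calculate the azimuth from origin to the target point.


az = atan2(422, -192) = 114.5 deg
adjusted to 0-360: 114.5 degrees

114.5 degrees


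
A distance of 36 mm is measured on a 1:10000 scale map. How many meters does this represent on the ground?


ground = 36 mm * 10000 / 1000 = 360.0 m

360.0 m


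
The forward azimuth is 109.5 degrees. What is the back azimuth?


back azimuth = (109.5 + 180) mod 360 = 289.5 degrees

289.5 degrees


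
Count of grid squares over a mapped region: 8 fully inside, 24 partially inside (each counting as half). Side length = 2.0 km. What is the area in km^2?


effective squares = 8 + 24 * 0.5 = 20.0
area = 20.0 * 4.0 = 80.0 km^2

80.0 km^2


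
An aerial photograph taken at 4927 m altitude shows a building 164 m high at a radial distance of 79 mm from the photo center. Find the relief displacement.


d = h * r / H = 164 * 79 / 4927 = 2.63 mm

2.63 mm


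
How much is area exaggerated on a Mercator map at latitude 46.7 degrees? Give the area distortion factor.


area_distortion = 1/cos^2(46.7) = 2.126

2.126


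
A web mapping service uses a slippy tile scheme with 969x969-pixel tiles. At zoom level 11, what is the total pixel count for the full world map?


tiles per axis = 2^11 = 2048
total tiles = 2048^2 = 4194304
pixels per axis = 2048 * 969 = 1984512
total pixels = 1984512^2 = 3938287878144

3938287878144 pixels


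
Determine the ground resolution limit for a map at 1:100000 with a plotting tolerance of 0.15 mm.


ground = 0.15 mm * 100000 / 1000 = 15.0 m

15.0 m


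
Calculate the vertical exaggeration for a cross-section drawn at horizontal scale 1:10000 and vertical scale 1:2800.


VE = horizontal_scale / vertical_scale = 10000 / 2800 ≈ 3.6

3.6x


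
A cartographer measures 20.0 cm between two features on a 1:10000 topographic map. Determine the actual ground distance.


ground = 20.0 cm * 10000 / 100 = 2000.0 m = 2.0 km

2.0 km


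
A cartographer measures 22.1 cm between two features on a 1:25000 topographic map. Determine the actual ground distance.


ground = 22.1 cm * 25000 / 100 = 5525.0 m = 5.525 km

5.525 km


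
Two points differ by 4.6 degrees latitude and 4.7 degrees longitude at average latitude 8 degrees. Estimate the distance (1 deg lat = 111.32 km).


dlat_km = 4.6 * 111.32 = 512.072
dlon_km = 4.7 * 111.32 * cos(8) ≈ 518.112
dist = sqrt(512.072^2 + 518.112^2) ≈ 728.5 km

728.5 km


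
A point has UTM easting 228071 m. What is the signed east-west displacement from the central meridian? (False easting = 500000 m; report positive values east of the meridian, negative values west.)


displacement = 228071 - 500000 = -271929 m

-271929 m


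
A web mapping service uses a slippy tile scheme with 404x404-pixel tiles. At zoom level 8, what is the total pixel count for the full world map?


tiles per axis = 2^8 = 256
total tiles = 256^2 = 65536
pixels per axis = 256 * 404 = 103424
total pixels = 103424^2 = 10696523776

10696523776 pixels


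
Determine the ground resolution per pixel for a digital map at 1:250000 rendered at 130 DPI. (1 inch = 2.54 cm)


pixel_cm = 2.54 / 130 ≈ 0.019538 cm
ground = pixel_cm * 250000 / 100 = 2.54 * 250000 / (130 * 100) = 635000 / 13000 ≈ 48.85 m

48.85 m


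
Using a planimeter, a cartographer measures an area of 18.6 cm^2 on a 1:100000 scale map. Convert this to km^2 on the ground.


ground_area = 18.6 * (100000/100)^2 = 18600000.0 m^2 = 18.6 km^2

18.6 km^2


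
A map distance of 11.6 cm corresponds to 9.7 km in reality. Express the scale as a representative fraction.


ground = 9.7 km = 970000 cm; RF denominator = ground / map = 970000 / 11.6 ≈ 83621; RF = 1:83621

1:83621


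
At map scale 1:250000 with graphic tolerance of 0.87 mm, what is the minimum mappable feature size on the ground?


ground = 0.87 mm * 250000 / 1000 = 217.5 m

217.5 m


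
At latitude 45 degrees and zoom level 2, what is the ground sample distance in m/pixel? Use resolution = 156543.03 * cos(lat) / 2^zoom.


res = 156543.03 * cos(45) / 2^2 = 156543.03 * 0.70710678 / 4 = 27673.16 m/pixel

27673.16 m/pixel


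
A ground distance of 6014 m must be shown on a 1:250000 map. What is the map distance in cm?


map_cm = 6014 * 100 / 250000 = 2.4056 cm ≈ 2.41 cm

2.41 cm


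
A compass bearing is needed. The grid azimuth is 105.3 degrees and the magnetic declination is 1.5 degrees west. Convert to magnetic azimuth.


magnetic azimuth = grid azimuth - declination (east +ve)
mag_az = 105.3 - -1.5 = 106.8 degrees

106.8 degrees


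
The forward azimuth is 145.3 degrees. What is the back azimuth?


back azimuth = (145.3 + 180) mod 360 = 325.3 degrees

325.3 degrees


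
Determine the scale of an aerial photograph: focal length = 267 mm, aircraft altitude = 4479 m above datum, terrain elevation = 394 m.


scale = f / (H - h) = 267 mm / 4085 m = 267 / 4085000 = 1:15300

1:15300


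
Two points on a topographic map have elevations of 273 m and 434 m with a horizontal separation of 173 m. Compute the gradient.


gradient = (434 - 273) / 173 = 161 / 173 = 0.9306

0.9306


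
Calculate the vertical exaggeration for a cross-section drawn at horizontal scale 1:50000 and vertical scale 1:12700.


VE = horizontal_scale / vertical_scale = 50000 / 12700 ≈ 3.9

3.9x


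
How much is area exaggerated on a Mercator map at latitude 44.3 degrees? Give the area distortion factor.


area_distortion = 1/cos^2(44.3) = 1.952

1.952


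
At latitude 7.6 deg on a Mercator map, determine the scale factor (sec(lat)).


SF = 1 / cos(7.6) = 1 / 0.991216 = 1.009

1.009


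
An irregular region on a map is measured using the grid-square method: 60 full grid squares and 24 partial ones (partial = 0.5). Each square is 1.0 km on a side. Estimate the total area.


effective squares = 60 + 24 * 0.5 = 72.0
area = 72.0 * 1.0 = 72.0 km^2

72.0 km^2


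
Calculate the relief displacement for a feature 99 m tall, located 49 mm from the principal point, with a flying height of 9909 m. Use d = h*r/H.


d = h * r / H = 99 * 49 / 9909 = 0.49 mm

0.49 mm


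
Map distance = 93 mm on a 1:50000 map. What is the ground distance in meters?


ground = 93 mm * 50000 / 1000 = 4650.0 m

4650.0 m


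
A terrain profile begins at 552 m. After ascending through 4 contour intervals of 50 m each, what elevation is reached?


elevation = 552 + 4 * 50 = 752 m

752 m


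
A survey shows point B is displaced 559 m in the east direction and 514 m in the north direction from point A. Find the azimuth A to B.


az = atan2(559, 514) = 47.4 deg
adjusted to 0-360: 47.4 degrees

47.4 degrees


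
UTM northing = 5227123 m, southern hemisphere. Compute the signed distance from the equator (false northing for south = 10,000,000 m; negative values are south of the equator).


For southern: actual = 5227123 - 10000000 = -4772877 m

-4772877 m


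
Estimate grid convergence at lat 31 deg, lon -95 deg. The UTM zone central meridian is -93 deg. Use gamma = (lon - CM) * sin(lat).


gamma = (-95 - -93) * sin(31) = -2 * 0.515038 = -1.03 degrees

-1.03 degrees


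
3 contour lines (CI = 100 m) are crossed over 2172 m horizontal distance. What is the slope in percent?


elevation change = 3 * 100 = 300 m
slope = 300 / 2172 * 100 = 13.8%

13.8%


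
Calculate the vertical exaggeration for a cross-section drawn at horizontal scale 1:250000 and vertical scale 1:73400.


VE = horizontal_scale / vertical_scale = 250000 / 73400 ≈ 3.4

3.4x


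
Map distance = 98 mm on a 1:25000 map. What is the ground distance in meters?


ground = 98 mm * 25000 / 1000 = 2450.0 m

2450.0 m


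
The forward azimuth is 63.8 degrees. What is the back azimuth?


back azimuth = (63.8 + 180) mod 360 = 243.8 degrees

243.8 degrees


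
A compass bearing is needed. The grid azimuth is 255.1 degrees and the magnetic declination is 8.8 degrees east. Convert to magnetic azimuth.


magnetic azimuth = grid azimuth - declination (east +ve)
mag_az = 255.1 - 8.8 = 246.3 degrees

246.3 degrees


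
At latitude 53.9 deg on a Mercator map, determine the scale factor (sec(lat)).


SF = 1 / cos(53.9) = 1 / 0.589196 = 1.697

1.697


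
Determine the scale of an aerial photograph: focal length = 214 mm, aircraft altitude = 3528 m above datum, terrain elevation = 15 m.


scale = f / (H - h) = 214 mm / 3513 m = 214 / 3513000 = 1:16416

1:16416


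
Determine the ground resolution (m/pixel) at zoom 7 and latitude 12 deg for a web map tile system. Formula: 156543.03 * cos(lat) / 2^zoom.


res = 156543.03 * cos(12) / 2^7 = 156543.03 * 0.9781476 / 128 = 1196.27 m/pixel

1196.27 m/pixel


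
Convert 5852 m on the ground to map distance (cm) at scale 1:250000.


map_cm = 5852 * 100 / 250000 = 2.3408 cm ≈ 2.34 cm

2.34 cm


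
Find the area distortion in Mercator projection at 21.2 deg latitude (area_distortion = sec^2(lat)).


area_distortion = 1/cos^2(21.2) = 1.15

1.15


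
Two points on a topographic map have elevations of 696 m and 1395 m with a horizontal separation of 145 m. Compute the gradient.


gradient = (1395 - 696) / 145 = 699 / 145 = 4.8207

4.8207


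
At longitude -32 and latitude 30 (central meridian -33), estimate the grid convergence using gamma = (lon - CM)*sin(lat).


gamma = (-32 - -33) * sin(30) = 1 * 0.5 = 0.5 degrees

0.5 degrees


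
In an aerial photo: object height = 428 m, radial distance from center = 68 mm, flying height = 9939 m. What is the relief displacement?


d = h * r / H = 428 * 68 / 9939 = 2.93 mm

2.93 mm


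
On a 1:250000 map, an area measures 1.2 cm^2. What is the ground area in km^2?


ground_area = 1.2 * (250000/100)^2 = 7500000.0 m^2 = 7.5 km^2

7.5 km^2


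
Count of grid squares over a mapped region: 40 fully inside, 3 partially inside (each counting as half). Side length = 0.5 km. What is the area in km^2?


effective squares = 40 + 3 * 0.5 = 41.5
area = 41.5 * 0.25 = 10.375 km^2

10.375 km^2


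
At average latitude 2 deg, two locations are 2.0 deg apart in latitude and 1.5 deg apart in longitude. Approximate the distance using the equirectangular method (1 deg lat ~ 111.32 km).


dlat_km = 2.0 * 111.32 = 222.64
dlon_km = 1.5 * 111.32 * cos(2) ≈ 166.878
dist = sqrt(222.64^2 + 166.878^2) ≈ 278.2 km

278.2 km


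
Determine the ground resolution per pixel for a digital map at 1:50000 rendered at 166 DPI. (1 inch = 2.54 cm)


pixel_cm = 2.54 / 166 ≈ 0.015301 cm
ground = pixel_cm * 50000 / 100 = 2.54 * 50000 / (166 * 100) = 127000 / 16600 ≈ 7.65 m

7.65 m


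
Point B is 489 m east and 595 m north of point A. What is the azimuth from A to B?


az = atan2(489, 595) = 39.4 deg
adjusted to 0-360: 39.4 degrees

39.4 degrees


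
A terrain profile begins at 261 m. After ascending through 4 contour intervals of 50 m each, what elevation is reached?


elevation = 261 + 4 * 50 = 461 m

461 m


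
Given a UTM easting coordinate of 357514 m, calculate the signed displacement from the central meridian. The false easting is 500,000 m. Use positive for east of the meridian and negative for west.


displacement = 357514 - 500000 = -142486 m

-142486 m


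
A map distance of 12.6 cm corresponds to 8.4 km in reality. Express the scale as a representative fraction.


ground = 8.4 km = 840000 cm; RF denominator = ground / map = 840000 / 12.6 ≈ 66667; RF = 1:66667

1:66667


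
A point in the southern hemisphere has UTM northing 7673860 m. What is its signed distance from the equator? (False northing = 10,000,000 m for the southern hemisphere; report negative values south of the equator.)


For southern: actual = 7673860 - 10000000 = -2326140 m

-2326140 m


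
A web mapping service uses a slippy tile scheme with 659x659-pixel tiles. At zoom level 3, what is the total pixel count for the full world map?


tiles per axis = 2^3 = 8
total tiles = 8^2 = 64
pixels per axis = 8 * 659 = 5272
total pixels = 5272^2 = 27793984

27793984 pixels


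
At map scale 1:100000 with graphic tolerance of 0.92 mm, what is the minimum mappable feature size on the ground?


ground = 0.92 mm * 100000 / 1000 = 92.0 m

92.0 m


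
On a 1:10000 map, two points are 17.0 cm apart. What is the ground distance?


ground = 17.0 cm * 10000 / 100 = 1700.0 m = 1.7 km

1.7 km


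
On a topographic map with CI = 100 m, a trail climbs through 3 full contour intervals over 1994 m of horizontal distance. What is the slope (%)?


elevation change = 3 * 100 = 300 m
slope = 300 / 1994 * 100 = 15.0%

15.0%


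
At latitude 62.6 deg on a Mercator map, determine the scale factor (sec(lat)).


SF = 1 / cos(62.6) = 1 / 0.4602 = 2.173

2.173


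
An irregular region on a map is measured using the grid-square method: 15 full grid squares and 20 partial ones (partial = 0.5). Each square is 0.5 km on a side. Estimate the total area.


effective squares = 15 + 20 * 0.5 = 25.0
area = 25.0 * 0.25 = 6.25 km^2

6.25 km^2


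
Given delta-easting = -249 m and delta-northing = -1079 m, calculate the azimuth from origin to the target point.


az = atan2(-249, -1079) = -167.0 deg
adjusted to 0-360: 193.0 degrees

193.0 degrees


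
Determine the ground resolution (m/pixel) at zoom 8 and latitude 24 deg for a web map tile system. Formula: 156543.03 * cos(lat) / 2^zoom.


res = 156543.03 * cos(24) / 2^8 = 156543.03 * 0.91354546 / 256 = 558.63 m/pixel

558.63 m/pixel


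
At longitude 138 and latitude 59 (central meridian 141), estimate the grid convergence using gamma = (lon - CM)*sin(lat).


gamma = (138 - 141) * sin(59) = -3 * 0.857167 = -2.572 degrees

-2.572 degrees


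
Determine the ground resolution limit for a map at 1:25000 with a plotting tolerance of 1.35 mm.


ground = 1.35 mm * 25000 / 1000 = 33.75 m

33.75 m


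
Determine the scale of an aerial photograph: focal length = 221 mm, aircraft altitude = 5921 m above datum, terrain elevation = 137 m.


scale = f / (H - h) = 221 mm / 5784 m = 221 / 5784000 = 1:26172

1:26172


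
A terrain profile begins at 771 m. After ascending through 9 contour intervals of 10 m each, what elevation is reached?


elevation = 771 + 9 * 10 = 861 m

861 m


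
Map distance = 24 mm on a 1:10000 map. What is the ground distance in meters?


ground = 24 mm * 10000 / 1000 = 240.0 m

240.0 m


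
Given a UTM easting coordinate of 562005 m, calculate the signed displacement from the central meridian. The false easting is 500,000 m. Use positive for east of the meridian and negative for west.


displacement = 562005 - 500000 = 62005 m

62005 m


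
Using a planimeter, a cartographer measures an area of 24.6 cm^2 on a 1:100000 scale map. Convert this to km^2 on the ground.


ground_area = 24.6 * (100000/100)^2 = 24600000.0 m^2 = 24.6 km^2

24.6 km^2


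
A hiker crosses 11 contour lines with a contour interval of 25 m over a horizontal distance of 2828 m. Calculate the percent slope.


elevation change = 11 * 25 = 275 m
slope = 275 / 2828 * 100 = 9.7%

9.7%


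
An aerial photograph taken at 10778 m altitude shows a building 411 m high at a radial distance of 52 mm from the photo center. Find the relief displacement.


d = h * r / H = 411 * 52 / 10778 = 1.98 mm

1.98 mm


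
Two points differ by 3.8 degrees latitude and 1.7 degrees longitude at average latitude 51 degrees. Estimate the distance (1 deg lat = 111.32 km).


dlat_km = 3.8 * 111.32 = 423.016
dlon_km = 1.7 * 111.32 * cos(51) ≈ 119.095
dist = sqrt(423.016^2 + 119.095^2) ≈ 439.5 km

439.5 km


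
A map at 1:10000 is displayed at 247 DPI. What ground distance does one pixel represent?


pixel_cm = 2.54 / 247 ≈ 0.010283 cm
ground = pixel_cm * 10000 / 100 = 2.54 * 10000 / (247 * 100) = 25400 / 24700 ≈ 1.03 m

1.03 m
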